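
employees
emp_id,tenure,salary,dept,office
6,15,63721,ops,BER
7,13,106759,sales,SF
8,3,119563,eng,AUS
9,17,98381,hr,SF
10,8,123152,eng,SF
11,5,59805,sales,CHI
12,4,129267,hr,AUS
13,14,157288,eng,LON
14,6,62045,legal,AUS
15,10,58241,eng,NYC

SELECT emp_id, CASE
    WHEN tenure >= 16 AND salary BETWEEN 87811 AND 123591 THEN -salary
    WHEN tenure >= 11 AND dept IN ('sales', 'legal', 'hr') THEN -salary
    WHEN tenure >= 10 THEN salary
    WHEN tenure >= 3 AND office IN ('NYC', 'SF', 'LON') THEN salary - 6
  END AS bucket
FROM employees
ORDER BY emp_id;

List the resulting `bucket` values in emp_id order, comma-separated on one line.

63721, -106759, NULL, -98381, 123146, NULL, NULL, 157288, NULL, 58241

emp_id=6: tenure >= 10 → 63721
emp_id=7: tenure >= 11 AND dept IN ('sales', 'legal', 'hr') → -106759
emp_id=8: (no match → NULL) → NULL
emp_id=9: tenure >= 16 AND salary BETWEEN 87811 AND 123591 → -98381
emp_id=10: tenure >= 3 AND office IN ('NYC', 'SF', 'LON') → 123146
emp_id=11: (no match → NULL) → NULL
emp_id=12: (no match → NULL) → NULL
emp_id=13: tenure >= 10 → 157288
emp_id=14: (no match → NULL) → NULL
emp_id=15: tenure >= 10 → 58241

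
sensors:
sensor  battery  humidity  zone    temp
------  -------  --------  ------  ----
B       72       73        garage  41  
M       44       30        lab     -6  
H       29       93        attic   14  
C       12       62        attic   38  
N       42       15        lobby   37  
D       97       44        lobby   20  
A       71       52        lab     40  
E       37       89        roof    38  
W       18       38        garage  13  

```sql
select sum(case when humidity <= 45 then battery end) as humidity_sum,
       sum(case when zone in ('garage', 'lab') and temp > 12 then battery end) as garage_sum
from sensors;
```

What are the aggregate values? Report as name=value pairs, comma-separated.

humidity_sum=201, garage_sum=161

[humidity_sum: humidity <= 45]
sensor=B: ✗
sensor=M: ✓ → 44
sensor=H: ✗
sensor=C: ✗
sensor=N: ✓ → 42
sensor=D: ✓ → 97
sensor=A: ✗
sensor=E: ✗
sensor=W: ✓ → 18
humidity_sum = 44 + 42 + 97 + 18 = 201
—
[garage_sum: zone in ('garage', 'lab') and temp > 12]
sensor=B: ✓ → 72
sensor=M: ✗
sensor=H: ✗
sensor=C: ✗
sensor=N: ✗
sensor=D: ✗
sensor=A: ✓ → 71
sensor=E: ✗
sensor=W: ✓ → 18
garage_sum = 72 + 71 + 18 = 161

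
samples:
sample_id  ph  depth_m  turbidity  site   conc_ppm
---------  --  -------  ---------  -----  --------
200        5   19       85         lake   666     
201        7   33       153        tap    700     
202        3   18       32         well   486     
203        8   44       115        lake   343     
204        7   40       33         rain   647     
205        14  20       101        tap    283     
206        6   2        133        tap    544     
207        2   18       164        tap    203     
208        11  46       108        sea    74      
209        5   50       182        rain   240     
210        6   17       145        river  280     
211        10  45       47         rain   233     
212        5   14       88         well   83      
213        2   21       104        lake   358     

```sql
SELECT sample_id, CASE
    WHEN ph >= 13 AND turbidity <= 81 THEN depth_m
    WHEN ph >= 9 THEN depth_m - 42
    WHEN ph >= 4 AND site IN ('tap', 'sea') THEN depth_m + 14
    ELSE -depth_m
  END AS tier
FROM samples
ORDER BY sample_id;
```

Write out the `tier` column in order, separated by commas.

sample_id=200: ELSE → -19
sample_id=201: ph >= 4 AND site IN ('tap', 'sea') → 47
sample_id=202: ELSE → -18
sample_id=203: ELSE → -44
sample_id=204: ELSE → -40
sample_id=205: ph >= 9 → -22
sample_id=206: ph >= 4 AND site IN ('tap', 'sea') → 16
sample_id=207: ELSE → -18
sample_id=208: ph >= 9 → 4
sample_id=209: ELSE → -50
sample_id=210: ELSE → -17
sample_id=211: ph >= 9 → 3
sample_id=212: ELSE → -14
sample_id=213: ELSE → -21

-19, 47, -18, -44, -40, -22, 16, -18, 4, -50, -17, 3, -14, -21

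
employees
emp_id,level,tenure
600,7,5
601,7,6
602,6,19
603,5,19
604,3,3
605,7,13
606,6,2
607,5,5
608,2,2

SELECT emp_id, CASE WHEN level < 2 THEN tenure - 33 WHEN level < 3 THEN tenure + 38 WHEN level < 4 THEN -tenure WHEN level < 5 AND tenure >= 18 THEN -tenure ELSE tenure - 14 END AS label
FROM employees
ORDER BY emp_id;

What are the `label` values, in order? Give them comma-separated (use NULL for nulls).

emp_id=600: ELSE → -9
emp_id=601: ELSE → -8
emp_id=602: ELSE → 5
emp_id=603: ELSE → 5
emp_id=604: level < 4 → -3
emp_id=605: ELSE → -1
emp_id=606: ELSE → -12
emp_id=607: ELSE → -9
emp_id=608: level < 3 → 40

-9, -8, 5, 5, -3, -1, -12, -9, 40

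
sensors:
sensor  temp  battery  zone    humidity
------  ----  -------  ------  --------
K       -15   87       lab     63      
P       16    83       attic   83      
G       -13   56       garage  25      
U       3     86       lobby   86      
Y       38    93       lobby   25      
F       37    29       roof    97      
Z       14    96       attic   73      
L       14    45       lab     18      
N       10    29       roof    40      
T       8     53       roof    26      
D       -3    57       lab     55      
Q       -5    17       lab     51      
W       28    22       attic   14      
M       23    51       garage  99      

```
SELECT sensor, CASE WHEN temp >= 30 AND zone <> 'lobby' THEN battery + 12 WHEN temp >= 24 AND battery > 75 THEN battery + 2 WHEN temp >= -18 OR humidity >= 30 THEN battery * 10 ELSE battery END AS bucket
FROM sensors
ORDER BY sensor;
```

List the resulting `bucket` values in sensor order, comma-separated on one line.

sensor=D: temp >= -18 OR humidity >= 30 → 570
sensor=F: temp >= 30 AND zone <> 'lobby' → 41
sensor=G: temp >= -18 OR humidity >= 30 → 560
sensor=K: temp >= -18 OR humidity >= 30 → 870
sensor=L: temp >= -18 OR humidity >= 30 → 450
sensor=M: temp >= -18 OR humidity >= 30 → 510
sensor=N: temp >= -18 OR humidity >= 30 → 290
sensor=P: temp >= -18 OR humidity >= 30 → 830
sensor=Q: temp >= -18 OR humidity >= 30 → 170
sensor=T: temp >= -18 OR humidity >= 30 → 530
sensor=U: temp >= -18 OR humidity >= 30 → 860
sensor=W: temp >= -18 OR humidity >= 30 → 220
sensor=Y: temp >= 24 AND battery > 75 → 95
sensor=Z: temp >= -18 OR humidity >= 30 → 960

570, 41, 560, 870, 450, 510, 290, 830, 170, 530, 860, 220, 95, 960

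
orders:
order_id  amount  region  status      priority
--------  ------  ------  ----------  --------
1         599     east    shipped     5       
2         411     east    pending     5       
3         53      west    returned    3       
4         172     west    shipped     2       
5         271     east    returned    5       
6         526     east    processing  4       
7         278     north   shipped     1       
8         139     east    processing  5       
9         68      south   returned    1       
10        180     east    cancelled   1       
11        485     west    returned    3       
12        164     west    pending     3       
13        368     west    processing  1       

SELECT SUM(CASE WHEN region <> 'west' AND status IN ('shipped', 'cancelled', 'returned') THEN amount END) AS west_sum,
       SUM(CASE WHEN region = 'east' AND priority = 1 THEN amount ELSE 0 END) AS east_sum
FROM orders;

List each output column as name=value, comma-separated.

[west_sum: region <> 'west' AND status IN ('shipped', 'cancelled', 'returned')]
order_id=1: ✓ → 599
order_id=2: ✗
order_id=3: ✗
order_id=4: ✗
order_id=5: ✓ → 271
order_id=6: ✗
order_id=7: ✓ → 278
order_id=8: ✗
order_id=9: ✓ → 68
order_id=10: ✓ → 180
order_id=11: ✗
order_id=12: ✗
order_id=13: ✗
west_sum = 599 + 271 + 278 + 68 + 180 = 1396
—
[east_sum: region = 'east' AND priority = 1]
order_id=1: ✗
order_id=2: ✗
order_id=3: ✗
order_id=4: ✗
order_id=5: ✗
order_id=6: ✗
order_id=7: ✗
order_id=8: ✗
order_id=9: ✗
order_id=10: ✓ → 180
order_id=11: ✗
order_id=12: ✗
order_id=13: ✗
east_sum = 180

west_sum=1396, east_sum=180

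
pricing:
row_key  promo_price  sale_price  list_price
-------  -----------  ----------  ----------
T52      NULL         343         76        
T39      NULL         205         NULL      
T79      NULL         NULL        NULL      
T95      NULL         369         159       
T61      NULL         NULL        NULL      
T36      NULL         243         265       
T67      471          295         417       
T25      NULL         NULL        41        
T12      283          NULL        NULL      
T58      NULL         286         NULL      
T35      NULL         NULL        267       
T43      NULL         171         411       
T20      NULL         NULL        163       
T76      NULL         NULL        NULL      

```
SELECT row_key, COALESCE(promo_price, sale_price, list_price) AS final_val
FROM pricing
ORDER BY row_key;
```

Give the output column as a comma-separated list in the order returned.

row_key=T12: promo_price=283 → 283
row_key=T20: promo_price=NULL, sale_price=NULL, list_price=163 → 163
row_key=T25: promo_price=NULL, sale_price=NULL, list_price=41 → 41
row_key=T35: promo_price=NULL, sale_price=NULL, list_price=267 → 267
row_key=T36: promo_price=NULL, sale_price=243 → 243
row_key=T39: promo_price=NULL, sale_price=205 → 205
row_key=T43: promo_price=NULL, sale_price=171 → 171
row_key=T52: promo_price=NULL, sale_price=343 → 343
row_key=T58: promo_price=NULL, sale_price=286 → 286
row_key=T61: promo_price=NULL, sale_price=NULL, list_price=NULL (all NULL) → NULL
row_key=T67: promo_price=471 → 471
row_key=T76: promo_price=NULL, sale_price=NULL, list_price=NULL (all NULL) → NULL
row_key=T79: promo_price=NULL, sale_price=NULL, list_price=NULL (all NULL) → NULL
row_key=T95: promo_price=NULL, sale_price=369 → 369

283, 163, 41, 267, 243, 205, 171, 343, 286, NULL, 471, NULL, NULL, 369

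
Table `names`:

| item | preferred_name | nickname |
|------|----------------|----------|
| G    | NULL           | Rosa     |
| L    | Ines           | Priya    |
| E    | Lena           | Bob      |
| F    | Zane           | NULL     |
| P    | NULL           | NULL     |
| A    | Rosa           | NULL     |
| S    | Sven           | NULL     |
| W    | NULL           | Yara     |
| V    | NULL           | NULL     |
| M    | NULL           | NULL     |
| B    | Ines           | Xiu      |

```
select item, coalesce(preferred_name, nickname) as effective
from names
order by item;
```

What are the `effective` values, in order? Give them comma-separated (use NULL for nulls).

Rosa, Ines, Lena, Zane, Rosa, Ines, NULL, NULL, Sven, NULL, Yara

item=A: preferred_name=Rosa → Rosa
item=B: preferred_name=Ines → Ines
item=E: preferred_name=Lena → Lena
item=F: preferred_name=Zane → Zane
item=G: preferred_name=NULL, nickname=Rosa → Rosa
item=L: preferred_name=Ines → Ines
item=M: preferred_name=NULL, nickname=NULL (all NULL) → NULL
item=P: preferred_name=NULL, nickname=NULL (all NULL) → NULL
item=S: preferred_name=Sven → Sven
item=V: preferred_name=NULL, nickname=NULL (all NULL) → NULL
item=W: preferred_name=NULL, nickname=Yara → Yara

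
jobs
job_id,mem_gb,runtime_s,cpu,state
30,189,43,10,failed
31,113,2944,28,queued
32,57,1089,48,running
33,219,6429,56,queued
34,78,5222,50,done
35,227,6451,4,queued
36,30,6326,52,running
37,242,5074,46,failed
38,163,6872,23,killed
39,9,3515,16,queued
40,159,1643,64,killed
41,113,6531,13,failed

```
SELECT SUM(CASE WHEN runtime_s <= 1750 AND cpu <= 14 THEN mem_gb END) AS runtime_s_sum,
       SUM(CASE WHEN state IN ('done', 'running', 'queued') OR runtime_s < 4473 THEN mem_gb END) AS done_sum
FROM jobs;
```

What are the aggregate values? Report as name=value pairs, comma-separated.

runtime_s_sum=189, done_sum=1081

[runtime_s_sum: runtime_s <= 1750 AND cpu <= 14]
job_id=30: ✓ → 189
job_id=31: ✗
job_id=32: ✗
job_id=33: ✗
job_id=34: ✗
job_id=35: ✗
job_id=36: ✗
job_id=37: ✗
job_id=38: ✗
job_id=39: ✗
job_id=40: ✗
job_id=41: ✗
runtime_s_sum = 189
—
[done_sum: state IN ('done', 'running', 'queued') OR runtime_s < 4473]
job_id=30: ✓ → 189
job_id=31: ✓ → 113
job_id=32: ✓ → 57
job_id=33: ✓ → 219
job_id=34: ✓ → 78
job_id=35: ✓ → 227
job_id=36: ✓ → 30
job_id=37: ✗
job_id=38: ✗
job_id=39: ✓ → 9
job_id=40: ✓ → 159
job_id=41: ✗
done_sum = 189 + 113 + 57 + 219 + 78 + 227 + 30 + 9 + 159 = 1081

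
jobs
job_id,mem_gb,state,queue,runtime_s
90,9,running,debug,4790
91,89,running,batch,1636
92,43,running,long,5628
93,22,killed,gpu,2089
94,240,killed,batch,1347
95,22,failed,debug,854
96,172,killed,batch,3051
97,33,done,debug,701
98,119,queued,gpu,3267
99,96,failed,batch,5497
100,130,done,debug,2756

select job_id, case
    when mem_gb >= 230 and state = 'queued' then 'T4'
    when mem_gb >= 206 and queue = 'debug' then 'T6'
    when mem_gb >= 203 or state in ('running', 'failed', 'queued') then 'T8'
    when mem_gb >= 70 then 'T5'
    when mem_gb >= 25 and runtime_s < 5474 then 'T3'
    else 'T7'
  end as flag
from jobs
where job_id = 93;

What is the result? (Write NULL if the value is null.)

T7

job_id = 93: mem_gb=22, state=killed, queue=gpu, runtime_s=2089.
mem_gb >= 230 and state = 'queued' → false
mem_gb >= 206 and queue = 'debug' → false
mem_gb >= 203 or state in ('running', 'failed', 'queued') → false
mem_gb >= 70 → false
mem_gb >= 25 and runtime_s < 5474 → false
No prior WHEN matched → ELSE → T7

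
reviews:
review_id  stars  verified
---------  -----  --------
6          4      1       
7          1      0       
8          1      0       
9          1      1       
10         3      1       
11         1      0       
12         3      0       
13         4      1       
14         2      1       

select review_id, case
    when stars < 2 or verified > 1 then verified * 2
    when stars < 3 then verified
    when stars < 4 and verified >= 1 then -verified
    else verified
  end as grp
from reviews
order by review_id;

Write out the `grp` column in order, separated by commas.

1, 0, 0, 2, -1, 0, 0, 1, 1

review_id=6: ELSE → 1
review_id=7: stars < 2 or verified > 1 → 0
review_id=8: stars < 2 or verified > 1 → 0
review_id=9: stars < 2 or verified > 1 → 2
review_id=10: stars < 4 and verified >= 1 → -1
review_id=11: stars < 2 or verified > 1 → 0
review_id=12: ELSE → 0
review_id=13: ELSE → 1
review_id=14: stars < 3 → 1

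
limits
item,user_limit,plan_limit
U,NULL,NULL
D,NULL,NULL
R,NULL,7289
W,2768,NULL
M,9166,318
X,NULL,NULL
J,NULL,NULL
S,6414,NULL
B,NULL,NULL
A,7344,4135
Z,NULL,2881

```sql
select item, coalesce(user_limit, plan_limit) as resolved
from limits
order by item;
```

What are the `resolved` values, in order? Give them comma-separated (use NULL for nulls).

7344, NULL, NULL, NULL, 9166, 7289, 6414, NULL, 2768, NULL, 2881

item=A: user_limit=7344 → 7344
item=B: user_limit=NULL, plan_limit=NULL (all NULL) → NULL
item=D: user_limit=NULL, plan_limit=NULL (all NULL) → NULL
item=J: user_limit=NULL, plan_limit=NULL (all NULL) → NULL
item=M: user_limit=9166 → 9166
item=R: user_limit=NULL, plan_limit=7289 → 7289
item=S: user_limit=6414 → 6414
item=U: user_limit=NULL, plan_limit=NULL (all NULL) → NULL
item=W: user_limit=2768 → 2768
item=X: user_limit=NULL, plan_limit=NULL (all NULL) → NULL
item=Z: user_limit=NULL, plan_limit=2881 → 2881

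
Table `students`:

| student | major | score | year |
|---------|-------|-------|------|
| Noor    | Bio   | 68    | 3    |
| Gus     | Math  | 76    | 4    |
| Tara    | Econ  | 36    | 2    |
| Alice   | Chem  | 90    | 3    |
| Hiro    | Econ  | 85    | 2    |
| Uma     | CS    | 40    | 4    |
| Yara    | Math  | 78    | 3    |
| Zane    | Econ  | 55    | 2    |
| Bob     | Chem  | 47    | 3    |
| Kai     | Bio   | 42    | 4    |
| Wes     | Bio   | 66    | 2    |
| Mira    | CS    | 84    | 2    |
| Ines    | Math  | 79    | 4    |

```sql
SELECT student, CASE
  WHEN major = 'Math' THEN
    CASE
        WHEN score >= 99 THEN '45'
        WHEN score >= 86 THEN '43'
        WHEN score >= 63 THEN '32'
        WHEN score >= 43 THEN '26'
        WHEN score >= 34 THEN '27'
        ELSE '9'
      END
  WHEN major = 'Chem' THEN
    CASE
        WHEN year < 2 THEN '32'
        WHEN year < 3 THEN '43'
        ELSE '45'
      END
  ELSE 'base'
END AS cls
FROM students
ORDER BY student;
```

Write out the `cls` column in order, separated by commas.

45, 45, 32, base, 32, base, base, base, base, base, base, 32, base

student=Alice: major='Chem' → inner[ELSE] → 45
student=Bob: major='Chem' → inner[ELSE] → 45
student=Gus: major='Math' → inner[score >= 63] → 32
student=Hiro: major='Econ' → outer ELSE → base
student=Ines: major='Math' → inner[score >= 63] → 32
student=Kai: major='Bio' → outer ELSE → base
student=Mira: major='CS' → outer ELSE → base
student=Noor: major='Bio' → outer ELSE → base
student=Tara: major='Econ' → outer ELSE → base
student=Uma: major='CS' → outer ELSE → base
student=Wes: major='Bio' → outer ELSE → base
student=Yara: major='Math' → inner[score >= 63] → 32
student=Zane: major='Econ' → outer ELSE → base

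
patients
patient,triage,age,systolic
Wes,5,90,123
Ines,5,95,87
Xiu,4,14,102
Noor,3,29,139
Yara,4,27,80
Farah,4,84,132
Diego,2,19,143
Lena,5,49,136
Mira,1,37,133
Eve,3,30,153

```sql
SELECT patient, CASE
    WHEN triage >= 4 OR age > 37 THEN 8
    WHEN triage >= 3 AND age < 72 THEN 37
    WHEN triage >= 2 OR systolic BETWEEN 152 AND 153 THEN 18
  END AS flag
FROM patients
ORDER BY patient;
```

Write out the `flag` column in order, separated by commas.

18, 37, 8, 8, 8, NULL, 37, 8, 8, 8

patient=Diego: triage >= 2 OR systolic BETWEEN 152 AND 153 → 18
patient=Eve: triage >= 3 AND age < 72 → 37
patient=Farah: triage >= 4 OR age > 37 → 8
patient=Ines: triage >= 4 OR age > 37 → 8
patient=Lena: triage >= 4 OR age > 37 → 8
patient=Mira: (no match → NULL) → NULL
patient=Noor: triage >= 3 AND age < 72 → 37
patient=Wes: triage >= 4 OR age > 37 → 8
patient=Xiu: triage >= 4 OR age > 37 → 8
patient=Yara: triage >= 4 OR age > 37 → 8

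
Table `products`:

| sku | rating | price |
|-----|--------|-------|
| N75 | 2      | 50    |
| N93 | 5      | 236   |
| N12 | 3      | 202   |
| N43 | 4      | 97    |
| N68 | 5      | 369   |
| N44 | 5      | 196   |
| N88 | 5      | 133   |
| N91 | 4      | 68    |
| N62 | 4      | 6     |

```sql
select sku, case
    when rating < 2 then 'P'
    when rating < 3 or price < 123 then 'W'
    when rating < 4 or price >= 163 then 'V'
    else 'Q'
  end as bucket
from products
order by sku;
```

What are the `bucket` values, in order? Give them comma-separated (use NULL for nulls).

V, W, V, W, V, W, Q, W, V

sku=N12: rating < 4 or price >= 163 → V
sku=N43: rating < 3 or price < 123 → W
sku=N44: rating < 4 or price >= 163 → V
sku=N62: rating < 3 or price < 123 → W
sku=N68: rating < 4 or price >= 163 → V
sku=N75: rating < 3 or price < 123 → W
sku=N88: ELSE → Q
sku=N91: rating < 3 or price < 123 → W
sku=N93: rating < 4 or price >= 163 → V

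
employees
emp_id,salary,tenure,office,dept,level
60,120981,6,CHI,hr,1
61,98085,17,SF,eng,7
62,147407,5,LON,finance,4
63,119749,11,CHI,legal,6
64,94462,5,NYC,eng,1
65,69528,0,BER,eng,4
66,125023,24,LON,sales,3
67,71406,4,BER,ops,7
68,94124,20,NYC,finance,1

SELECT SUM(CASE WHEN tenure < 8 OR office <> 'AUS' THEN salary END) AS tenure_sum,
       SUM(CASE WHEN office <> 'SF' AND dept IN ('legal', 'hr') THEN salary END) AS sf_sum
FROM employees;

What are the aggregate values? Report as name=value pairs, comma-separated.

[tenure_sum: tenure < 8 OR office <> 'AUS']
emp_id=60: ✓ → 120981
emp_id=61: ✓ → 98085
emp_id=62: ✓ → 147407
emp_id=63: ✓ → 119749
emp_id=64: ✓ → 94462
emp_id=65: ✓ → 69528
emp_id=66: ✓ → 125023
emp_id=67: ✓ → 71406
emp_id=68: ✓ → 94124
tenure_sum = 120981 + 98085 + 147407 + 119749 + 94462 + 69528 + 125023 + 71406 + 94124 = 940765
—
[sf_sum: office <> 'SF' AND dept IN ('legal', 'hr')]
emp_id=60: ✓ → 120981
emp_id=61: ✗
emp_id=62: ✗
emp_id=63: ✓ → 119749
emp_id=64: ✗
emp_id=65: ✗
emp_id=66: ✗
emp_id=67: ✗
emp_id=68: ✗
sf_sum = 120981 + 119749 = 240730

tenure_sum=940765, sf_sum=240730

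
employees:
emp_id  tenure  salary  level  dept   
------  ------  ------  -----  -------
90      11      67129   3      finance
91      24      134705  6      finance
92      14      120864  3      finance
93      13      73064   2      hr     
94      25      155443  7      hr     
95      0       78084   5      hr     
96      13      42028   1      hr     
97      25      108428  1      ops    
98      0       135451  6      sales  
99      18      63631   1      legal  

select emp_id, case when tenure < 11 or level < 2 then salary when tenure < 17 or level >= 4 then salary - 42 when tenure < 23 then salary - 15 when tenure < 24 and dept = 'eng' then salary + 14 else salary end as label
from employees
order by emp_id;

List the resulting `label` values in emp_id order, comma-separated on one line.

emp_id=90: tenure < 17 or level >= 4 → 67087
emp_id=91: tenure < 17 or level >= 4 → 134663
emp_id=92: tenure < 17 or level >= 4 → 120822
emp_id=93: tenure < 17 or level >= 4 → 73022
emp_id=94: tenure < 17 or level >= 4 → 155401
emp_id=95: tenure < 11 or level < 2 → 78084
emp_id=96: tenure < 11 or level < 2 → 42028
emp_id=97: tenure < 11 or level < 2 → 108428
emp_id=98: tenure < 11 or level < 2 → 135451
emp_id=99: tenure < 11 or level < 2 → 63631

67087, 134663, 120822, 73022, 155401, 78084, 42028, 108428, 135451, 63631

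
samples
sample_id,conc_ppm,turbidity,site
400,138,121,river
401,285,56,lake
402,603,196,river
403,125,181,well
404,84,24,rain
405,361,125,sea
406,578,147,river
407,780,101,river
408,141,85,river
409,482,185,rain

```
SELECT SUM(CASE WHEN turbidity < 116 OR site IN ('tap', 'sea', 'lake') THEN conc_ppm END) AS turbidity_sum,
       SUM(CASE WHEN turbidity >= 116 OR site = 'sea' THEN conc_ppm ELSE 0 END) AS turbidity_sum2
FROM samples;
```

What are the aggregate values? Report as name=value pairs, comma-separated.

[turbidity_sum: turbidity < 116 OR site IN ('tap', 'sea', 'lake')]
sample_id=400: ✗
sample_id=401: ✓ → 285
sample_id=402: ✗
sample_id=403: ✗
sample_id=404: ✓ → 84
sample_id=405: ✓ → 361
sample_id=406: ✗
sample_id=407: ✓ → 780
sample_id=408: ✓ → 141
sample_id=409: ✗
turbidity_sum = 285 + 84 + 361 + 780 + 141 = 1651
—
[turbidity_sum2: turbidity >= 116 OR site = 'sea']
sample_id=400: ✓ → 138
sample_id=401: ✗
sample_id=402: ✓ → 603
sample_id=403: ✓ → 125
sample_id=404: ✗
sample_id=405: ✓ → 361
sample_id=406: ✓ → 578
sample_id=407: ✗
sample_id=408: ✗
sample_id=409: ✓ → 482
turbidity_sum2 = 138 + 603 + 125 + 361 + 578 + 482 = 2287

turbidity_sum=1651, turbidity_sum2=2287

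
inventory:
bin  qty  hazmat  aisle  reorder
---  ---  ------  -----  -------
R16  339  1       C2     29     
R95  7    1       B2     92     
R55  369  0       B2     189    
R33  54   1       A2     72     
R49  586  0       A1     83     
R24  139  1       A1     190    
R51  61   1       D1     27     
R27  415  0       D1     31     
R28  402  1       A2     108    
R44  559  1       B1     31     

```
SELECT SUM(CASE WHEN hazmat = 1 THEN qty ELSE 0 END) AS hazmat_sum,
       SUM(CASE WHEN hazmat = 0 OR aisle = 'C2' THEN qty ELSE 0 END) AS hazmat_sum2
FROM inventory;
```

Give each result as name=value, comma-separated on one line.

hazmat_sum=1561, hazmat_sum2=1709

[hazmat_sum: hazmat = 1]
bin=R16: ✓ → 339
bin=R95: ✓ → 7
bin=R55: ✗
bin=R33: ✓ → 54
bin=R49: ✗
bin=R24: ✓ → 139
bin=R51: ✓ → 61
bin=R27: ✗
bin=R28: ✓ → 402
bin=R44: ✓ → 559
hazmat_sum = 339 + 7 + 54 + 139 + 61 + 402 + 559 = 1561
—
[hazmat_sum2: hazmat = 0 OR aisle = 'C2']
bin=R16: ✓ → 339
bin=R95: ✗
bin=R55: ✓ → 369
bin=R33: ✗
bin=R49: ✓ → 586
bin=R24: ✗
bin=R51: ✗
bin=R27: ✓ → 415
bin=R28: ✗
bin=R44: ✗
hazmat_sum2 = 339 + 369 + 586 + 415 = 1709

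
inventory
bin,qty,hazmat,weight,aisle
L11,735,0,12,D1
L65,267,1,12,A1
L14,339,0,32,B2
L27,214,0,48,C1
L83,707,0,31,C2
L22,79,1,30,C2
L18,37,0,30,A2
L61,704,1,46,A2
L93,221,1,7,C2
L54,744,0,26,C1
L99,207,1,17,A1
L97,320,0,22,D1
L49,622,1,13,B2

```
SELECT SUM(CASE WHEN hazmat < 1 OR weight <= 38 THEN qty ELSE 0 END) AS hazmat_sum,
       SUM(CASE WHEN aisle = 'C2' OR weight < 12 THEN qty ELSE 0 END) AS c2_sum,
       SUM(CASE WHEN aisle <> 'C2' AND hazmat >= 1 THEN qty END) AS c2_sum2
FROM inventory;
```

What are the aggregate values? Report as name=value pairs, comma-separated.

hazmat_sum=4492, c2_sum=1007, c2_sum2=1800

[hazmat_sum: hazmat < 1 OR weight <= 38]
bin=L11: ✓ → 735
bin=L65: ✓ → 267
bin=L14: ✓ → 339
bin=L27: ✓ → 214
bin=L83: ✓ → 707
bin=L22: ✓ → 79
bin=L18: ✓ → 37
bin=L61: ✗
bin=L93: ✓ → 221
bin=L54: ✓ → 744
bin=L99: ✓ → 207
bin=L97: ✓ → 320
bin=L49: ✓ → 622
hazmat_sum = 735 + 267 + 339 + 214 + 707 + 79 + 37 + 221 + 744 + 207 + 320 + 622 = 4492
—
[c2_sum: aisle = 'C2' OR weight < 12]
bin=L11: ✗
bin=L65: ✗
bin=L14: ✗
bin=L27: ✗
bin=L83: ✓ → 707
bin=L22: ✓ → 79
bin=L18: ✗
bin=L61: ✗
bin=L93: ✓ → 221
bin=L54: ✗
bin=L99: ✗
bin=L97: ✗
bin=L49: ✗
c2_sum = 707 + 79 + 221 = 1007
—
[c2_sum2: aisle <> 'C2' AND hazmat >= 1]
bin=L11: ✗
bin=L65: ✓ → 267
bin=L14: ✗
bin=L27: ✗
bin=L83: ✗
bin=L22: ✗
bin=L18: ✗
bin=L61: ✓ → 704
bin=L93: ✗
bin=L54: ✗
bin=L99: ✓ → 207
bin=L97: ✗
bin=L49: ✓ → 622
c2_sum2 = 267 + 704 + 207 + 622 = 1800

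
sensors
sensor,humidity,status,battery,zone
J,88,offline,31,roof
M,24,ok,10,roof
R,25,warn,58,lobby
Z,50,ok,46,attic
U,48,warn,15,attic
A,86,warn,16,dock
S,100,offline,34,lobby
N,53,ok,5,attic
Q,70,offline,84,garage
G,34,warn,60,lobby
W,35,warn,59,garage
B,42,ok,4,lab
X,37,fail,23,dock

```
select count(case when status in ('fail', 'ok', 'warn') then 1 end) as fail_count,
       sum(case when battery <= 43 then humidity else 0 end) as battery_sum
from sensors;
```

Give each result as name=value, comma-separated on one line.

fail_count=10, battery_sum=478

[fail_count: status in ('fail', 'ok', 'warn')]
sensor=J: ✗
sensor=M: ✓ → 1
sensor=R: ✓ → 1
sensor=Z: ✓ → 1
sensor=U: ✓ → 1
sensor=A: ✓ → 1
sensor=S: ✗
sensor=N: ✓ → 1
sensor=Q: ✗
sensor=G: ✓ → 1
sensor=W: ✓ → 1
sensor=B: ✓ → 1
sensor=X: ✓ → 1
fail_count = COUNT(1, 1, 1, 1, 1, 1, 1, 1, 1, 1) = 10
—
[battery_sum: battery <= 43]
sensor=J: ✓ → 88
sensor=M: ✓ → 24
sensor=R: ✗
sensor=Z: ✗
sensor=U: ✓ → 48
sensor=A: ✓ → 86
sensor=S: ✓ → 100
sensor=N: ✓ → 53
sensor=Q: ✗
sensor=G: ✗
sensor=W: ✗
sensor=B: ✓ → 42
sensor=X: ✓ → 37
battery_sum = 88 + 24 + 48 + 86 + 100 + 53 + 42 + 37 = 478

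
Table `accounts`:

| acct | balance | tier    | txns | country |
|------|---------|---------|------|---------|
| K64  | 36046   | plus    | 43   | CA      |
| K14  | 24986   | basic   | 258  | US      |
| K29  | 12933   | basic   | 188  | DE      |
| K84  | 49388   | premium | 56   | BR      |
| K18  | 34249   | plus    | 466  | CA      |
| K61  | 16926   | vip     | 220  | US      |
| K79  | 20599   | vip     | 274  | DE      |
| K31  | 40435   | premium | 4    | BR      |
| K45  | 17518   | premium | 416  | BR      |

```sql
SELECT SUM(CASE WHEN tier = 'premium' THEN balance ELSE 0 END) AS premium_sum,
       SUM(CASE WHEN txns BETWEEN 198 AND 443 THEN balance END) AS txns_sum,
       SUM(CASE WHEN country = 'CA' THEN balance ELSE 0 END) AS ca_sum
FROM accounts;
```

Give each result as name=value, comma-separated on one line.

premium_sum=107341, txns_sum=80029, ca_sum=70295

[premium_sum: tier = 'premium']
acct=K64: ✗
acct=K14: ✗
acct=K29: ✗
acct=K84: ✓ → 49388
acct=K18: ✗
acct=K61: ✗
acct=K79: ✗
acct=K31: ✓ → 40435
acct=K45: ✓ → 17518
premium_sum = 49388 + 40435 + 17518 = 107341
—
[txns_sum: txns BETWEEN 198 AND 443]
acct=K64: ✗
acct=K14: ✓ → 24986
acct=K29: ✗
acct=K84: ✗
acct=K18: ✗
acct=K61: ✓ → 16926
acct=K79: ✓ → 20599
acct=K31: ✗
acct=K45: ✓ → 17518
txns_sum = 24986 + 16926 + 20599 + 17518 = 80029
—
[ca_sum: country = 'CA']
acct=K64: ✓ → 36046
acct=K14: ✗
acct=K29: ✗
acct=K84: ✗
acct=K18: ✓ → 34249
acct=K61: ✗
acct=K79: ✗
acct=K31: ✗
acct=K45: ✗
ca_sum = 36046 + 34249 = 70295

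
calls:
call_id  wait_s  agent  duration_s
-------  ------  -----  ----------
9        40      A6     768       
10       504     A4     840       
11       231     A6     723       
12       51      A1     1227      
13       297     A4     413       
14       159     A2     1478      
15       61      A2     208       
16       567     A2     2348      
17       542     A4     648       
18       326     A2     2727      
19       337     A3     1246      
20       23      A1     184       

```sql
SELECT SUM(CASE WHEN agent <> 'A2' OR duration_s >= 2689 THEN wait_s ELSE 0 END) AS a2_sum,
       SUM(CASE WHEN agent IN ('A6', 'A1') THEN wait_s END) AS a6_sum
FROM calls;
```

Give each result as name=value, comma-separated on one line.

[a2_sum: agent <> 'A2' OR duration_s >= 2689]
call_id=9: ✓ → 40
call_id=10: ✓ → 504
call_id=11: ✓ → 231
call_id=12: ✓ → 51
call_id=13: ✓ → 297
call_id=14: ✗
call_id=15: ✗
call_id=16: ✗
call_id=17: ✓ → 542
call_id=18: ✓ → 326
call_id=19: ✓ → 337
call_id=20: ✓ → 23
a2_sum = 40 + 504 + 231 + 51 + 297 + 542 + 326 + 337 + 23 = 2351
—
[a6_sum: agent IN ('A6', 'A1')]
call_id=9: ✓ → 40
call_id=10: ✗
call_id=11: ✓ → 231
call_id=12: ✓ → 51
call_id=13: ✗
call_id=14: ✗
call_id=15: ✗
call_id=16: ✗
call_id=17: ✗
call_id=18: ✗
call_id=19: ✗
call_id=20: ✓ → 23
a6_sum = 40 + 231 + 51 + 23 = 345

a2_sum=2351, a6_sum=345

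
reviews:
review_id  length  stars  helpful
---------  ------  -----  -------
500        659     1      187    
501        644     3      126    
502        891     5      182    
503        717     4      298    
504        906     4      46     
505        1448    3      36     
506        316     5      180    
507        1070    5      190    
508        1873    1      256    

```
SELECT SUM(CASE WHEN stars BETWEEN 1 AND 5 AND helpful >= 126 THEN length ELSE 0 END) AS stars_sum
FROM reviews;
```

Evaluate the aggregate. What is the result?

6170

review_id=500: ✓ → 659
review_id=501: ✓ → 644
review_id=502: ✓ → 891
review_id=503: ✓ → 717
review_id=504: ✗
review_id=505: ✗
review_id=506: ✓ → 316
review_id=507: ✓ → 1070
review_id=508: ✓ → 1873
stars_sum = 659 + 644 + 891 + 717 + 316 + 1070 + 1873 = 6170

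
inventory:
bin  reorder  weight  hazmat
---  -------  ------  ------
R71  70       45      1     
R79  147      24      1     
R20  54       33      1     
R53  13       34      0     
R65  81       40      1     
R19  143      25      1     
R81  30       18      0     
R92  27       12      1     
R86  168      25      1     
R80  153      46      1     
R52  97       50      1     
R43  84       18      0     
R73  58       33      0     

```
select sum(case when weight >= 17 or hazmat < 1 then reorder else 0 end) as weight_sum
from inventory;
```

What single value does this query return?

bin=R71: ✓ → 70
bin=R79: ✓ → 147
bin=R20: ✓ → 54
bin=R53: ✓ → 13
bin=R65: ✓ → 81
bin=R19: ✓ → 143
bin=R81: ✓ → 30
bin=R92: ✗
bin=R86: ✓ → 168
bin=R80: ✓ → 153
bin=R52: ✓ → 97
bin=R43: ✓ → 84
bin=R73: ✓ → 58
weight_sum = 70 + 147 + 54 + 13 + 81 + 143 + 30 + 168 + 153 + 97 + 84 + 58 = 1098

1098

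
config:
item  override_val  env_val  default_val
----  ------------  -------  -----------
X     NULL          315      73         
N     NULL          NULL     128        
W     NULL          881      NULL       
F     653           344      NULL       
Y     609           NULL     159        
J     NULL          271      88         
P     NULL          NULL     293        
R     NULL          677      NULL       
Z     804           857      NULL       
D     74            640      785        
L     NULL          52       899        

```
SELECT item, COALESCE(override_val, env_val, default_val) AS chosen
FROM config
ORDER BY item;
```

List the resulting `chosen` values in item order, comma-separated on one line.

item=D: override_val=74 → 74
item=F: override_val=653 → 653
item=J: override_val=NULL, env_val=271 → 271
item=L: override_val=NULL, env_val=52 → 52
item=N: override_val=NULL, env_val=NULL, default_val=128 → 128
item=P: override_val=NULL, env_val=NULL, default_val=293 → 293
item=R: override_val=NULL, env_val=677 → 677
item=W: override_val=NULL, env_val=881 → 881
item=X: override_val=NULL, env_val=315 → 315
item=Y: override_val=609 → 609
item=Z: override_val=804 → 804

74, 653, 271, 52, 128, 293, 677, 881, 315, 609, 804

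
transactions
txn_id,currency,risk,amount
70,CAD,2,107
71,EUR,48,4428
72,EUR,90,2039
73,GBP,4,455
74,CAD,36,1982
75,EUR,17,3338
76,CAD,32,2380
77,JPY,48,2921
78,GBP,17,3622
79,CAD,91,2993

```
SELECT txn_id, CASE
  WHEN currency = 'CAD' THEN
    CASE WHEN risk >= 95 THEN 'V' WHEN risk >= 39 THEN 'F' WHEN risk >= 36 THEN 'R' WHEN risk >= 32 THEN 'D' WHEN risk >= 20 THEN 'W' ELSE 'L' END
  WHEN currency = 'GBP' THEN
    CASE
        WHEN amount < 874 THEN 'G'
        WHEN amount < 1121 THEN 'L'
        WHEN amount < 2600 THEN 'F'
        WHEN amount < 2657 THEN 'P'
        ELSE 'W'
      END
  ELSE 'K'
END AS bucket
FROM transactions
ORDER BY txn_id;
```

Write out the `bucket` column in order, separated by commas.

L, K, K, G, R, K, D, K, W, F

txn_id=70: currency='CAD' → inner[ELSE] → L
txn_id=71: currency='EUR' → outer ELSE → K
txn_id=72: currency='EUR' → outer ELSE → K
txn_id=73: currency='GBP' → inner[amount < 874] → G
txn_id=74: currency='CAD' → inner[risk >= 36] → R
txn_id=75: currency='EUR' → outer ELSE → K
txn_id=76: currency='CAD' → inner[risk >= 32] → D
txn_id=77: currency='JPY' → outer ELSE → K
txn_id=78: currency='GBP' → inner[ELSE] → W
txn_id=79: currency='CAD' → inner[risk >= 39] → F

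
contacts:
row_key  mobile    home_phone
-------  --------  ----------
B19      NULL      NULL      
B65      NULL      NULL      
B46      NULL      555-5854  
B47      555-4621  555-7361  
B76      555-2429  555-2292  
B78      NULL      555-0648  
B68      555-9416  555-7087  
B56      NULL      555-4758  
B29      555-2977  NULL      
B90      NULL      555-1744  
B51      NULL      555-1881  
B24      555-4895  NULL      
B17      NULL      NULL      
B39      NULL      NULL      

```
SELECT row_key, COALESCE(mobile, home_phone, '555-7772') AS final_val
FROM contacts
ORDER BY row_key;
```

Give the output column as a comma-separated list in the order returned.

555-7772, 555-7772, 555-4895, 555-2977, 555-7772, 555-5854, 555-4621, 555-1881, 555-4758, 555-7772, 555-9416, 555-2429, 555-0648, 555-1744

row_key=B17: mobile=NULL, home_phone=NULL, → literal 555-7772 → 555-7772
row_key=B19: mobile=NULL, home_phone=NULL, → literal 555-7772 → 555-7772
row_key=B24: mobile=555-4895 → 555-4895
row_key=B29: mobile=555-2977 → 555-2977
row_key=B39: mobile=NULL, home_phone=NULL, → literal 555-7772 → 555-7772
row_key=B46: mobile=NULL, home_phone=555-5854 → 555-5854
row_key=B47: mobile=555-4621 → 555-4621
row_key=B51: mobile=NULL, home_phone=555-1881 → 555-1881
row_key=B56: mobile=NULL, home_phone=555-4758 → 555-4758
row_key=B65: mobile=NULL, home_phone=NULL, → literal 555-7772 → 555-7772
row_key=B68: mobile=555-9416 → 555-9416
row_key=B76: mobile=555-2429 → 555-2429
row_key=B78: mobile=NULL, home_phone=555-0648 → 555-0648
row_key=B90: mobile=NULL, home_phone=555-1744 → 555-1744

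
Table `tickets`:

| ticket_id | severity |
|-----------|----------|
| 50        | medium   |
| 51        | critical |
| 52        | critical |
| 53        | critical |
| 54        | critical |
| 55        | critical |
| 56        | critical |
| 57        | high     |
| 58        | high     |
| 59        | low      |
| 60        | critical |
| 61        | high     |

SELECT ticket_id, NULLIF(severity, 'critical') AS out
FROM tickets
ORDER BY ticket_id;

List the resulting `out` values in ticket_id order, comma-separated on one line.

ticket_id=50: severity=medium vs critical: differ → medium
ticket_id=51: severity=critical vs critical: equal → NULL
ticket_id=52: severity=critical vs critical: equal → NULL
ticket_id=53: severity=critical vs critical: equal → NULL
ticket_id=54: severity=critical vs critical: equal → NULL
ticket_id=55: severity=critical vs critical: equal → NULL
ticket_id=56: severity=critical vs critical: equal → NULL
ticket_id=57: severity=high vs critical: differ → high
ticket_id=58: severity=high vs critical: differ → high
ticket_id=59: severity=low vs critical: differ → low
ticket_id=60: severity=critical vs critical: equal → NULL
ticket_id=61: severity=high vs critical: differ → high

medium, NULL, NULL, NULL, NULL, NULL, NULL, high, high, low, NULL, high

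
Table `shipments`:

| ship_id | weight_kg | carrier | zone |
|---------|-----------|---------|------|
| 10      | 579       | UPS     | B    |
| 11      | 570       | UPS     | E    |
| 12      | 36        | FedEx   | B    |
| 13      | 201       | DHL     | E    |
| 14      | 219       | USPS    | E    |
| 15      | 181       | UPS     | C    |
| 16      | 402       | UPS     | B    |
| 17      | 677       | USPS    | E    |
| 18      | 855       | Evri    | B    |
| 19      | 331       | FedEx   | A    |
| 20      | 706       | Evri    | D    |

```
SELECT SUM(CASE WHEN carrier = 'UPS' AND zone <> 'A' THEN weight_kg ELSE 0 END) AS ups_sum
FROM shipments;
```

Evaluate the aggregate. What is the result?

1732

ship_id=10: ✓ → 579
ship_id=11: ✓ → 570
ship_id=12: ✗
ship_id=13: ✗
ship_id=14: ✗
ship_id=15: ✓ → 181
ship_id=16: ✓ → 402
ship_id=17: ✗
ship_id=18: ✗
ship_id=19: ✗
ship_id=20: ✗
ups_sum = 579 + 570 + 181 + 402 = 1732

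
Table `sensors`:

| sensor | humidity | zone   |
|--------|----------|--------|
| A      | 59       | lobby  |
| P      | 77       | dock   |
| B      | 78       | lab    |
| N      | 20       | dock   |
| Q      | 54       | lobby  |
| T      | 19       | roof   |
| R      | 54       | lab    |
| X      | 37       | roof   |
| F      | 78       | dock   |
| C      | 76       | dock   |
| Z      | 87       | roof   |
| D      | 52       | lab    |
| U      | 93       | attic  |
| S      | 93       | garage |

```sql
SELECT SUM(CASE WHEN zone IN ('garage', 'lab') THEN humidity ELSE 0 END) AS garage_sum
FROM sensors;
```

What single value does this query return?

277

sensor=A: ✗
sensor=P: ✗
sensor=B: ✓ → 78
sensor=N: ✗
sensor=Q: ✗
sensor=T: ✗
sensor=R: ✓ → 54
sensor=X: ✗
sensor=F: ✗
sensor=C: ✗
sensor=Z: ✗
sensor=D: ✓ → 52
sensor=U: ✗
sensor=S: ✓ → 93
garage_sum = 78 + 54 + 52 + 93 = 277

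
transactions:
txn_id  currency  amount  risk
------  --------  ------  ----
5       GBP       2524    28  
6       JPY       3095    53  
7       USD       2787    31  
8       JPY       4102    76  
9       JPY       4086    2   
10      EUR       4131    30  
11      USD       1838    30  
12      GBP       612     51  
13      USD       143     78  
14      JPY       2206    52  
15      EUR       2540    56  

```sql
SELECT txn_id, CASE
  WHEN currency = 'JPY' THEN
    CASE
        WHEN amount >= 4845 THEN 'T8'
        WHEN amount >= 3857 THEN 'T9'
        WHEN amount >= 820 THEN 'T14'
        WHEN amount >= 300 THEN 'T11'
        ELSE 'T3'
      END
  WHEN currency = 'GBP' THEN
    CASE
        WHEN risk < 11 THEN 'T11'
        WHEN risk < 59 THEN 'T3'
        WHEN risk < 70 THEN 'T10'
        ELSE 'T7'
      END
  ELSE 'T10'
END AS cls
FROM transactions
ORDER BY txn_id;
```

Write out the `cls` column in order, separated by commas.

txn_id=5: currency='GBP' → inner[risk < 59] → T3
txn_id=6: currency='JPY' → inner[amount >= 820] → T14
txn_id=7: currency='USD' → outer ELSE → T10
txn_id=8: currency='JPY' → inner[amount >= 3857] → T9
txn_id=9: currency='JPY' → inner[amount >= 3857] → T9
txn_id=10: currency='EUR' → outer ELSE → T10
txn_id=11: currency='USD' → outer ELSE → T10
txn_id=12: currency='GBP' → inner[risk < 59] → T3
txn_id=13: currency='USD' → outer ELSE → T10
txn_id=14: currency='JPY' → inner[amount >= 820] → T14
txn_id=15: currency='EUR' → outer ELSE → T10

T3, T14, T10, T9, T9, T10, T10, T3, T10, T14, T10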